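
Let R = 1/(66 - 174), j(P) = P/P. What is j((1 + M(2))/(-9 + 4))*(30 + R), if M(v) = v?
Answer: 3239/108 ≈ 29.991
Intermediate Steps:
j(P) = 1
R = -1/108 (R = 1/(-108) = -1/108 ≈ -0.0092593)
j((1 + M(2))/(-9 + 4))*(30 + R) = 1*(30 - 1/108) = 1*(3239/108) = 3239/108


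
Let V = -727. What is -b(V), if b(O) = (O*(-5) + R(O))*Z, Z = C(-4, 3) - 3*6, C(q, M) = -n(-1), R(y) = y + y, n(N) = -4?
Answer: 30534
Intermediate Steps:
R(y) = 2*y
C(q, M) = 4 (C(q, M) = -1*(-4) = 4)
Z = -14 (Z = 4 - 3*6 = 4 - 18 = -14)
b(O) = 42*O (b(O) = (O*(-5) + 2*O)*(-14) = (-5*O + 2*O)*(-14) = -3*O*(-14) = 42*O)
-b(V) = -42*(-727) = -1*(-30534) = 30534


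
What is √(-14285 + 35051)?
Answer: √20766 ≈ 144.10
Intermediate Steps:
√(-14285 + 35051) = √20766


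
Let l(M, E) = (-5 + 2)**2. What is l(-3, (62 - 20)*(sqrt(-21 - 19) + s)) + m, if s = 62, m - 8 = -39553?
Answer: -39536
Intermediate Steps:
m = -39545 (m = 8 - 39553 = -39545)
l(M, E) = 9 (l(M, E) = (-3)**2 = 9)
l(-3, (62 - 20)*(sqrt(-21 - 19) + s)) + m = 9 - 39545 = -39536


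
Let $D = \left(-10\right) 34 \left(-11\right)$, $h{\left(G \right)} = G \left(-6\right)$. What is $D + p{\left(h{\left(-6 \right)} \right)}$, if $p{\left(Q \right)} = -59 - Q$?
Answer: $3645$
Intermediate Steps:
$h{\left(G \right)} = - 6 G$
$D = 3740$ ($D = \left(-340\right) \left(-11\right) = 3740$)
$D + p{\left(h{\left(-6 \right)} \right)} = 3740 - \left(59 - -36\right) = 3740 - 95 = 3645$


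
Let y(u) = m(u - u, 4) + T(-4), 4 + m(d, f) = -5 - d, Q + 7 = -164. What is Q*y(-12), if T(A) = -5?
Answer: 2394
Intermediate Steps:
Q = -171 (Q = -7 - 164 = -171)
m(d, f) = -9 - d (m(d, f) = -4 + (-5 - d) = -9 - d)
y(u) = -14 (y(u) = (-9 - (u - u)) - 5 = (-9 - 1*0) - 5 = (-9 + 0) - 5 = -9 - 5 = -14)
Q*y(-12) = -171*(-14) = 2394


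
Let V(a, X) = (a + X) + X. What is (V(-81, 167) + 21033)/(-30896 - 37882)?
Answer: -10643/34389 ≈ -0.30949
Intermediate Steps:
V(a, X) = a + 2*X (V(a, X) = (X + a) + X = a + 2*X)
(V(-81, 167) + 21033)/(-30896 - 37882) = ((-81 + 2*167) + 21033)/(-30896 - 37882) = ((-81 + 334) + 21033)/(-68778) = (253 + 21033)*(-1/68778) = 21286*(-1/68778) = -10643/34389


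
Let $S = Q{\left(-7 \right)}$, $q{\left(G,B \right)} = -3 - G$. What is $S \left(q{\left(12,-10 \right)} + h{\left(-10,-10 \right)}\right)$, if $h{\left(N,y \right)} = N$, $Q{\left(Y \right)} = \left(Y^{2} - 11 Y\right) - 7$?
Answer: $-2975$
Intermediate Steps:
$Q{\left(Y \right)} = -7 + Y^{2} - 11 Y$
$S = 119$ ($S = -7 + \left(-7\right)^{2} - -77 = -7 + 49 + 77 = 119$)
$S \left(q{\left(12,-10 \right)} + h{\left(-10,-10 \right)}\right) = 119 \left(\left(-3 - 12\right) - 10\right) = 119 \left(-15 - 10\right) = 119 \left(-25\right) = -2975$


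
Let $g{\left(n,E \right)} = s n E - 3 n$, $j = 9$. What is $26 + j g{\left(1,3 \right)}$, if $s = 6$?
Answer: $161$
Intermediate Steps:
$g{\left(n,E \right)} = - 3 n + 6 E n$ ($g{\left(n,E \right)} = 6 n E - 3 n = 6 E n - 3 n = - 3 n + 6 E n$)
$26 + j g{\left(1,3 \right)} = 26 + 9 \cdot 3 \cdot 1 \left(-1 + 2 \cdot 3\right) = 26 + 9 \cdot 3 \cdot 1 \left(-1 + 6\right) = 26 + 9 \cdot 3 \cdot 1 \cdot 5 = 26 + 9 \cdot 15 = 26 + 135 = 161$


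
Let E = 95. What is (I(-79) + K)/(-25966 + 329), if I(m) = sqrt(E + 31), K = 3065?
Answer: -3065/25637 - 3*sqrt(14)/25637 ≈ -0.11999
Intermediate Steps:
I(m) = 3*sqrt(14) (I(m) = sqrt(95 + 31) = sqrt(126) = 3*sqrt(14))
(I(-79) + K)/(-25966 + 329) = (3*sqrt(14) + 3065)/(-25966 + 329) = (3065 + 3*sqrt(14))/(-25637) = (3065 + 3*sqrt(14))*(-1/25637) = -3065/25637 - 3*sqrt(14)/25637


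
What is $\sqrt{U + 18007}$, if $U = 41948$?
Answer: $\sqrt{59955} \approx 244.86$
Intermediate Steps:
$\sqrt{U + 18007} = \sqrt{41948 + 18007} = \sqrt{59955}$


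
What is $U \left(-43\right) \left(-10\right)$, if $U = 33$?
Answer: $14190$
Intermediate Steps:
$U \left(-43\right) \left(-10\right) = 33 \left(-43\right) \left(-10\right) = \left(-1419\right) \left(-10\right) = 14190$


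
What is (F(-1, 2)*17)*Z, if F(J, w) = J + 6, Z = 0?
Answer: 0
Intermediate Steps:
F(J, w) = 6 + J
(F(-1, 2)*17)*Z = ((6 - 1)*17)*0 = (5*17)*0 = 85*0 = 0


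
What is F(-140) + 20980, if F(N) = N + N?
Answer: 20700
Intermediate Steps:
F(N) = 2*N
F(-140) + 20980 = 2*(-140) + 20980 = -280 + 20980 = 20700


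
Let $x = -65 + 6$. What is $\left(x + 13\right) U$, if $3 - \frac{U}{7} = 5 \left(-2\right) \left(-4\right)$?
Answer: $11914$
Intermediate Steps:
$x = -59$
$U = -259$ ($U = 21 - 7 \cdot 5 \left(-2\right) \left(-4\right) = 21 - 7 \left(\left(-10\right) \left(-4\right)\right) = 21 - 280 = -259$)
$\left(x + 13\right) U = \left(-59 + 13\right) \left(-259\right) = \left(-46\right) \left(-259\right) = 11914$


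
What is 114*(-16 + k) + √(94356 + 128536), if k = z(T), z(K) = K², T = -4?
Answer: 2*√55723 ≈ 472.11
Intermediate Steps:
k = 16 (k = (-4)² = 16)
114*(-16 + k) + √(94356 + 128536) = 114*(-16 + 16) + √(94356 + 128536) = 114*0 + √222892 = 0 + 2*√55723 = 2*√55723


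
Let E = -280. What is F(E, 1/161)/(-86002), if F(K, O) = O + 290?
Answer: -46691/13846322 ≈ -0.0033721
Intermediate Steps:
F(K, O) = 290 + O
F(E, 1/161)/(-86002) = (290 + 1/161)/(-86002) = (290 + 1/161)*(-1/86002) = (46691/161)*(-1/86002) = -46691/13846322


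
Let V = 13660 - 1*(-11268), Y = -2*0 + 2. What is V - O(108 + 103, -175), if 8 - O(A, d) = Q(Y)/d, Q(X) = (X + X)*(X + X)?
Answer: 4360984/175 ≈ 24920.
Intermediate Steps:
Y = 2 (Y = 0 + 2 = 2)
Q(X) = 4*X**2 (Q(X) = (2*X)*(2*X) = 4*X**2)
O(A, d) = 8 - 16/d (O(A, d) = 8 - 4*2**2/d = 8 - 4*4/d = 8 - 16/d)
V = 24928 (V = 13660 + 11268 = 24928)
V - O(108 + 103, -175) = 24928 - (8 - 16/(-175)) = 24928 - (8 - 16*(-1/175)) = 24928 - (8 + 16/175) = 24928 - 1*1416/175 = 24928 - 1416/175 = 4360984/175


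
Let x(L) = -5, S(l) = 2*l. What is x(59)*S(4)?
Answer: -40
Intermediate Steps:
x(59)*S(4) = -10*4 = -5*8 = -40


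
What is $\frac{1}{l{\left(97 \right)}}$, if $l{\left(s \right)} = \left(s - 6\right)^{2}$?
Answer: $\frac{1}{8281} \approx 0.00012076$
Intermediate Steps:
$l{\left(s \right)} = \left(-6 + s\right)^{2}$
$\frac{1}{l{\left(97 \right)}} = \frac{1}{\left(-6 + 97\right)^{2}} = \frac{1}{91^{2}} = \frac{1}{8281}$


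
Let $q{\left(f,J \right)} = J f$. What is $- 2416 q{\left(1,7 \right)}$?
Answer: $-16912$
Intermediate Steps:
$- 2416 q{\left(1,7 \right)} = - 2416 \cdot 7 \cdot 1 = \left(-2416\right) 7 = -16912$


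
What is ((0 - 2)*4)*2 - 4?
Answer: -20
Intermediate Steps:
((0 - 2)*4)*2 - 4 = -2*4*2 - 4 = -8*2 - 4 = -16 - 4 = -20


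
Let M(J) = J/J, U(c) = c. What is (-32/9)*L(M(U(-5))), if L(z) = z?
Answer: -32/9 ≈ -3.5556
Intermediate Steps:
M(J) = 1
(-32/9)*L(M(U(-5))) = -32/9*1 = -32/9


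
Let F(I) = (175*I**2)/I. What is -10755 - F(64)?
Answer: -21955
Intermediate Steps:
F(I) = 175*I
-10755 - F(64) = -10755 - 175*64 = -10755 - 1*11200 = -10755 - 11200 = -21955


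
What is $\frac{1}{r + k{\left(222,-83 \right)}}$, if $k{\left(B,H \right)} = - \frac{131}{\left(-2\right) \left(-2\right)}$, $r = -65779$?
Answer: $- \frac{4}{263247} \approx -1.5195 \cdot 10^{-5}$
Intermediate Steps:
$k{\left(B,H \right)} = - \frac{131}{4}$
$\frac{1}{r + k{\left(222,-83 \right)}} = \frac{1}{-65779 - \frac{131}{4}} = \frac{1}{- \frac{263247}{4}} = - \frac{4}{263247}$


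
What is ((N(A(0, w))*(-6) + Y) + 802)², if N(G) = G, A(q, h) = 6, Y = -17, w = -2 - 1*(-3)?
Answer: 561001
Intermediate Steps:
w = 1 (w = -2 + 3 = 1)
((N(A(0, w))*(-6) + Y) + 802)² = ((6*(-6) - 17) + 802)² = ((-36 - 17) + 802)² = (-53 + 802)² = 749² = 561001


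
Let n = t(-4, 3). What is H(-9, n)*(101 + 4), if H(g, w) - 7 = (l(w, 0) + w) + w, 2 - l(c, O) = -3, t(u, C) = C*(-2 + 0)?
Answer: 0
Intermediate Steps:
t(u, C) = -2*C (t(u, C) = C*(-2) = -2*C)
n = -6 (n = -2*3 = -6)
l(c, O) = 5 (l(c, O) = 2 - 1*(-3) = 2 + 3 = 5)
H(g, w) = 12 + 2*w (H(g, w) = 7 + ((5 + w) + w) = 7 + (5 + 2*w) = 12 + 2*w)
H(-9, n)*(101 + 4) = (12 + 2*(-6))*(101 + 4) = (12 - 12)*105 = 0*105 = 0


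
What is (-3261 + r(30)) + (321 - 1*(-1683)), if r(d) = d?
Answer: -1227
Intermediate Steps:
(-3261 + r(30)) + (321 - 1*(-1683)) = (-3261 + 30) + (321 - 1*(-1683)) = -3231 + (321 + 1683) = -3231 + 2004 = -1227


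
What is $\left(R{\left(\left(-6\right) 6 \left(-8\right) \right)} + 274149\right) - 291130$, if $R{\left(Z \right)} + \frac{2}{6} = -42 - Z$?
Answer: $- \frac{51934}{3} \approx -17311.0$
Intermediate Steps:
$R{\left(Z \right)} = - \frac{127}{3} - Z$ ($R{\left(Z \right)} = - \frac{1}{3} - \left(42 + Z\right) = - \frac{127}{3} - Z$)
$\left(R{\left(\left(-6\right) 6 \left(-8\right) \right)} + 274149\right) - 291130 = \left(\left(- \frac{127}{3} - \left(-6\right) 6 \left(-8\right)\right) + 274149\right) - 291130 = \left(\left(- \frac{127}{3} - \left(-36\right) \left(-8\right)\right) + 274149\right) - 291130 = \left(\left(- \frac{127}{3} - 288\right) + 274149\right) - 291130 = \left(- \frac{991}{3} + 274149\right) - 291130 = \frac{821456}{3} - 291130 = - \frac{51934}{3}$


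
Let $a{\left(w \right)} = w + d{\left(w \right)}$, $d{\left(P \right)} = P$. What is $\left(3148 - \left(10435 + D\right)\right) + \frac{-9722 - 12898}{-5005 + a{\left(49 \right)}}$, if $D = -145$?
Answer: $- \frac{35023174}{4907} \approx -7137.4$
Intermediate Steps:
$a{\left(w \right)} = 2 w$ ($a{\left(w \right)} = w + w = 2 w$)
$\left(3148 - \left(10435 + D\right)\right) + \frac{-9722 - 12898}{-5005 + a{\left(49 \right)}} = \left(3148 - 10290\right) + \frac{-9722 - 12898}{-5005 + 2 \cdot 49} = \left(3148 + \left(-10435 + 145\right)\right) - \frac{22620}{-5005 + 98} = \left(3148 - 10290\right) - \frac{22620}{-4907} = -7142 - - \frac{22620}{4907} = -7142 + \frac{22620}{4907} = - \frac{35023174}{4907}$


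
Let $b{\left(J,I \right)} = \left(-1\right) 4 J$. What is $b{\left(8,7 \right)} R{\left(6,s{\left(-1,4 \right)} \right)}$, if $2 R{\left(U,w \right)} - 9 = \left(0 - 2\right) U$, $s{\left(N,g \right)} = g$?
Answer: $48$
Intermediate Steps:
$R{\left(U,w \right)} = \frac{9}{2} - U$ ($R{\left(U,w \right)} = \frac{9}{2} + \frac{\left(0 - 2\right) U}{2} = \frac{9}{2} + \frac{\left(-2\right) U}{2} = \frac{9}{2} - U$)
$b{\left(J,I \right)} = - 4 J$
$b{\left(8,7 \right)} R{\left(6,s{\left(-1,4 \right)} \right)} = \left(-4\right) 8 \left(\frac{9}{2} - 6\right) = - 32 \left(\frac{9}{2} - 6\right) = \left(-32\right) \left(- \frac{3}{2}\right) = 48$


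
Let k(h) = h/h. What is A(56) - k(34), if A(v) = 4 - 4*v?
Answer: -221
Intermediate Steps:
k(h) = 1
A(56) - k(34) = (4 - 4*56) - 1*1 = (4 - 224) - 1 = -220 - 1 = -221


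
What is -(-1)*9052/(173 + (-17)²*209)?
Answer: 146/977 ≈ 0.14944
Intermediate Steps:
-(-1)*9052/(173 + (-17)²*209) = -(-1)*9052/(173 + 289*209) = -(-1)*9052/(173 + 60401) = -(-1)*9052/60574 = -(-1)*9052*(1/60574) = -(-1)*146/977 = -1*(-146/977) = 146/977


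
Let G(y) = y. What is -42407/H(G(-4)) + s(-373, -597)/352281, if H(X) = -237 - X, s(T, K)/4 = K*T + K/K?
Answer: 15146719991/82081473 ≈ 184.53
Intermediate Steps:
s(T, K) = 4 + 4*K*T (s(T, K) = 4*(K*T + K/K) = 4*(K*T + 1) = 4*(1 + K*T) = 4 + 4*K*T)
-42407/H(G(-4)) + s(-373, -597)/352281 = -42407/(-237 - 1*(-4)) + (4 + 4*(-597)*(-373))/352281 = -42407/(-237 + 4) + (4 + 890724)*(1/352281) = -42407/(-233) + 890728*(1/352281) = -42407*(-1/233) + 890728/352281 = 42407/233 + 890728/352281 = 15146719991/82081473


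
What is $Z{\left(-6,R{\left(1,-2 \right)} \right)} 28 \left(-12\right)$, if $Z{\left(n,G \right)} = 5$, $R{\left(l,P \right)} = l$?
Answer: $-1680$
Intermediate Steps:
$Z{\left(-6,R{\left(1,-2 \right)} \right)} 28 \left(-12\right) = 5 \cdot 28 \left(-12\right) = 140 \left(-12\right) = -1680$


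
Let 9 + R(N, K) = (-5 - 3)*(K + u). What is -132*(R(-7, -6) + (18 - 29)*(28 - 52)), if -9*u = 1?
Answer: -120340/3 ≈ -40113.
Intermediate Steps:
u = -1/9 (u = -1/9*1 = -1/9 ≈ -0.11111)
R(N, K) = -73/9 - 8*K (R(N, K) = -9 + (-5 - 3)*(K - 1/9) = -9 - 8*(-1/9 + K) = -9 + (8/9 - 8*K) = -73/9 - 8*K)
-132*(R(-7, -6) + (18 - 29)*(28 - 52)) = -132*((-73/9 - 8*(-6)) + (18 - 29)*(28 - 52)) = -132*((-73/9 + 48) - 11*(-24)) = -132*(359/9 + 264) = -132*2735/9 = -120340/3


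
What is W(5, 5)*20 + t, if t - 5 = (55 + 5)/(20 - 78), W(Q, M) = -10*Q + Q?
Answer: -25985/29 ≈ -896.03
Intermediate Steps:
W(Q, M) = -9*Q
t = 115/29 (t = 5 + (55 + 5)/(20 - 78) = 5 + 60/(-58) = 5 + 60*(-1/58) = 5 - 30/29 = 115/29 ≈ 3.9655)
W(5, 5)*20 + t = -9*5*20 + 115/29 = -45*20 + 115/29 = -900 + 115/29 = -25985/29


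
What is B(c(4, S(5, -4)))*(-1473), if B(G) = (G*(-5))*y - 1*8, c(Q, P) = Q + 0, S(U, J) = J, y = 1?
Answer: 41244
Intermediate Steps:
c(Q, P) = Q
B(G) = -8 - 5*G (B(G) = (G*(-5))*1 - 1*8 = -5*G*1 - 8 = -5*G - 8 = -8 - 5*G)
B(c(4, S(5, -4)))*(-1473) = (-8 - 5*4)*(-1473) = (-8 - 20)*(-1473) = -28*(-1473) = 41244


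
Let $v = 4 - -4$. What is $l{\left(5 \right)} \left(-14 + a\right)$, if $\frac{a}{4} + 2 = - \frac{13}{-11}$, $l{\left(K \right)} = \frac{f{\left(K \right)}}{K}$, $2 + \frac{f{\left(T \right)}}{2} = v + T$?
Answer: $-76$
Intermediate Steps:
$v = 8$ ($v = 4 + 4 = 8$)
$f{\left(T \right)} = 12 + 2 T$ ($f{\left(T \right)} = -4 + 2 \left(8 + T\right) = -4 + \left(16 + 2 T\right) = 12 + 2 T$)
$l{\left(K \right)} = \frac{12 + 2 K}{K}$
$a = - \frac{36}{11}$ ($a = -8 + 4 \left(- \frac{13}{-11}\right) = -8 + 4 \left(\left(-13\right) \left(- \frac{1}{11}\right)\right) = -8 + 4 \cdot \frac{13}{11} = -8 + \frac{52}{11} = - \frac{36}{11} \approx -3.2727$)
$l{\left(5 \right)} \left(-14 + a\right) = \left(2 + \frac{12}{5}\right) \left(-14 - \frac{36}{11}\right) = \left(2 + 12 \cdot \frac{1}{5}\right) \left(- \frac{190}{11}\right) = \left(2 + \frac{12}{5}\right) \left(- \frac{190}{11}\right) = \frac{22}{5} \left(- \frac{190}{11}\right) = -76$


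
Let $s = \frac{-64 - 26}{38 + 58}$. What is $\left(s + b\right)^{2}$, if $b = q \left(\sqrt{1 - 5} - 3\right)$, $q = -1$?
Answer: $\frac{65}{256} - \frac{33 i}{4} \approx 0.25391 - 8.25 i$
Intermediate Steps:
$s = - \frac{15}{16}$ ($s = - \frac{90}{96} = \left(-90\right) \frac{1}{96} = - \frac{15}{16} \approx -0.9375$)
$b = 3 - 2 i$ ($b = - (\sqrt{1 - 5} - 3) = - (\sqrt{-4} - 3) = - (2 i - 3) = - (-3 + 2 i) = 3 - 2 i \approx 3.0 - 2.0 i$)
$\left(s + b\right)^{2} = \left(- \frac{15}{16} + \left(3 - 2 i\right)\right)^{2} = \left(\frac{33}{16} - 2 i\right)^{2}$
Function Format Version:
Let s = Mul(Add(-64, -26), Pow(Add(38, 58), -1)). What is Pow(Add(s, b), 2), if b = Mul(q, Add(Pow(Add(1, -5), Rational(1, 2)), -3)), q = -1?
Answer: Add(Rational(65, 256), Mul(Rational(-33, 4), I)) ≈ Add(0.25391, Mul(-8.2500, I))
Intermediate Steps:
s = Rational(-15, 16) (s = Mul(-90, Pow(96, -1)) = Mul(-90, Rational(1, 96)) = Rational(-15, 16) ≈ -0.93750)
b = Add(3, Mul(-2, I)) (b = Mul(-1, Add(Pow(Add(1, -5), Rational(1, 2)), -3)) = Mul(-1, Add(Pow(-4, Rational(1, 2)), -3)) = Mul(-1, Add(Mul(2, I), -3)) = Mul(-1, Add(-3, Mul(2, I))) = Add(3, Mul(-2, I)) ≈ Add(3.0000, Mul(-2.0000, I)))
Pow(Add(s, b), 2) = Pow(Add(Rational(-15, 16), Add(3, Mul(-2, I))), 2) = Pow(Add(Rational(33, 16), Mul(-2, I)), 2)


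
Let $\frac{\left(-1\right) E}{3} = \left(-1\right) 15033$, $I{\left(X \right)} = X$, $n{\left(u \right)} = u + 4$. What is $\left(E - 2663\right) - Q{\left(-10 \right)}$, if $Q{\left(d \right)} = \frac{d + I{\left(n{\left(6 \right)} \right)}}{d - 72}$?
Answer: $42436$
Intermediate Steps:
$n{\left(u \right)} = 4 + u$
$E = 45099$ ($E = - 3 \left(\left(-1\right) 15033\right) = \left(-3\right) \left(-15033\right) = 45099$)
$Q{\left(d \right)} = \frac{10 + d}{-72 + d}$ ($Q{\left(d \right)} = \frac{d + \left(4 + 6\right)}{d - 72} = \frac{d + 10}{-72 + d} = \frac{10 + d}{-72 + d}$)
$\left(E - 2663\right) - Q{\left(-10 \right)} = \left(45099 - 2663\right) - \frac{10 - 10}{-72 - 10} = 42436 - \frac{1}{-82} \cdot 0 = 42436 - \left(- \frac{1}{82}\right) 0 = 42436 - 0 = 42436 + 0 = 42436$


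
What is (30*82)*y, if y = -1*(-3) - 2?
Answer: 2460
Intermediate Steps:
y = 1 (y = 3 - 2 = 1)
(30*82)*y = (30*82)*1 = 2460*1 = 2460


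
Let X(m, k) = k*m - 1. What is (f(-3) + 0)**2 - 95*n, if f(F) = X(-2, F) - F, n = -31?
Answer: 3009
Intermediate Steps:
X(m, k) = -1 + k*m
f(F) = -1 - 3*F (f(F) = (-1 + F*(-2)) - F = (-1 - 2*F) - F = -1 - 3*F)
(f(-3) + 0)**2 - 95*n = ((-1 - 3*(-3)) + 0)**2 - 95*(-31) = ((-1 + 9) + 0)**2 + 2945 = (8 + 0)**2 + 2945 = 8**2 + 2945 = 64 + 2945 = 3009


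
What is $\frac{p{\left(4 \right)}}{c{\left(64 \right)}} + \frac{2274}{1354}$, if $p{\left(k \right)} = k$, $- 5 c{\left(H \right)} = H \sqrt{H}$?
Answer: $\frac{142151}{86656} \approx 1.6404$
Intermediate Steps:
$c{\left(H \right)} = - \frac{H^{\frac{3}{2}}}{5}$ ($c{\left(H \right)} = - \frac{H \sqrt{H}}{5} = - \frac{H^{\frac{3}{2}}}{5}$)
$\frac{p{\left(4 \right)}}{c{\left(64 \right)}} + \frac{2274}{1354} = \frac{4}{\left(- \frac{1}{5}\right) 64^{\frac{3}{2}}} + \frac{2274}{1354} = \frac{4}{\left(- \frac{1}{5}\right) 512} + 2274 \cdot \frac{1}{1354} = \frac{4}{- \frac{512}{5}} + \frac{1137}{677} = 4 \left(- \frac{5}{512}\right) + \frac{1137}{677} = - \frac{5}{128} + \frac{1137}{677} = \frac{142151}{86656}$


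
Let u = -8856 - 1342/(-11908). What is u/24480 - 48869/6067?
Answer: -7442748807331/884289032640 ≈ -8.4166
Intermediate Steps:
u = -52727953/5954 (u = -8856 - 1342*(-1/11908) = -8856 + 671/5954 = -52727953/5954 ≈ -8855.9)
u/24480 - 48869/6067 = -52727953/5954/24480 - 48869/6067 = -52727953/5954*1/24480 - 48869*1/6067 = -52727953/145753920 - 48869/6067 = -7442748807331/884289032640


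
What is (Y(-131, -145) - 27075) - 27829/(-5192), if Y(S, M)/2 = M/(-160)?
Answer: -281072321/10384 ≈ -27068.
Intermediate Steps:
Y(S, M) = -M/80 (Y(S, M) = 2*(M/(-160)) = 2*(M*(-1/160)) = 2*(-M/160) = -M/80)
(Y(-131, -145) - 27075) - 27829/(-5192) = (-1/80*(-145) - 27075) - 27829/(-5192) = (29/16 - 27075) - 27829*(-1/5192) = -433171/16 + 27829/5192 = -281072321/10384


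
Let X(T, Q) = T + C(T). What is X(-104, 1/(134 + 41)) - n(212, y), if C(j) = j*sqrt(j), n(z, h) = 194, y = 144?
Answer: -298 - 208*I*sqrt(26) ≈ -298.0 - 1060.6*I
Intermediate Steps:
C(j) = j**(3/2)
X(T, Q) = T + T**(3/2)
X(-104, 1/(134 + 41)) - n(212, y) = (-104 + (-104)**(3/2)) - 1*194 = (-104 - 208*I*sqrt(26)) - 194 = -298 - 208*I*sqrt(26)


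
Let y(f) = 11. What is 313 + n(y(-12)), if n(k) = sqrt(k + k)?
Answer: 313 + sqrt(22) ≈ 317.69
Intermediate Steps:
n(k) = sqrt(2)*sqrt(k) (n(k) = sqrt(2*k) = sqrt(2)*sqrt(k))
313 + n(y(-12)) = 313 + sqrt(2)*sqrt(11) = 313 + sqrt(22)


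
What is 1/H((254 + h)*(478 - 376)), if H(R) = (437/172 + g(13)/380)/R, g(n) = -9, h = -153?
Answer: 21041835/5141 ≈ 4092.9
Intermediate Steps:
H(R) = 10282/(4085*R) (H(R) = (437/172 - 9/380)/R = 10282/(4085*R))
1/H((254 + h)*(478 - 376)) = 1/(10282/(4085*(((254 - 153)*(478 - 376))))) = 1/(10282/(4085*((101*102)))) = 1/((10282/4085)/10302) = 1/((10282/4085)*(1/10302)) = 1/(5141/21041835) = 21041835/5141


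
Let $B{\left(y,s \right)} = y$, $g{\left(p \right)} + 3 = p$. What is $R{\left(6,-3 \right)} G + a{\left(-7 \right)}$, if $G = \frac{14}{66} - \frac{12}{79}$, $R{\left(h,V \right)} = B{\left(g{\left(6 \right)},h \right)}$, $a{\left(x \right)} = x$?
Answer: $- \frac{5926}{869} \approx -6.8193$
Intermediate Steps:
$g{\left(p \right)} = -3 + p$
$R{\left(h,V \right)} = 3$ ($R{\left(h,V \right)} = -3 + 6 = 3$)
$G = \frac{157}{2607}$ ($G = 14 \cdot \frac{1}{66} - \frac{12}{79} = \frac{7}{33} - \frac{12}{79} = \frac{157}{2607} \approx 0.060223$)
$R{\left(6,-3 \right)} G + a{\left(-7 \right)} = 3 \cdot \frac{157}{2607} - 7 = \frac{157}{869} - 7 = - \frac{5926}{869}$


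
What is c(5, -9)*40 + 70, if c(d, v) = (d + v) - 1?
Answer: -130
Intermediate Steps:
c(d, v) = -1 + d + v
c(5, -9)*40 + 70 = (-1 + 5 - 9)*40 + 70 = -5*40 + 70 = -200 + 70 = -130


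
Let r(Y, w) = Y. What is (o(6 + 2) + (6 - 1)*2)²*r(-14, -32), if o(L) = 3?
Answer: -2366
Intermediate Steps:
(o(6 + 2) + (6 - 1)*2)²*r(-14, -32) = (3 + (6 - 1)*2)²*(-14) = (3 + 5*2)²*(-14) = (3 + 10)²*(-14) = 13²*(-14) = 169*(-14) = -2366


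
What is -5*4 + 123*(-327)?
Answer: -40241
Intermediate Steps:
-5*4 + 123*(-327) = -20 - 40221 = -40241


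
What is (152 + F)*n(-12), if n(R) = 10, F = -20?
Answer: 1320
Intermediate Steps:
(152 + F)*n(-12) = (152 - 20)*10 = 132*10 = 1320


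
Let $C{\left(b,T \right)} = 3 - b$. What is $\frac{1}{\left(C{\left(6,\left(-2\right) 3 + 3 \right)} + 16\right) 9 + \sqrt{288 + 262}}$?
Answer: $\frac{117}{13139} - \frac{5 \sqrt{22}}{13139} \approx 0.0071199$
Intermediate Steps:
$\frac{1}{\left(C{\left(6,\left(-2\right) 3 + 3 \right)} + 16\right) 9 + \sqrt{288 + 262}} = \frac{1}{\left(\left(3 - 6\right) + 16\right) 9 + \sqrt{288 + 262}} = \frac{1}{\left(\left(3 - 6\right) + 16\right) 9 + \sqrt{550}} = \frac{1}{\left(-3 + 16\right) 9 + 5 \sqrt{22}} = \frac{1}{13 \cdot 9 + 5 \sqrt{22}} = \frac{1}{117 + 5 \sqrt{22}}$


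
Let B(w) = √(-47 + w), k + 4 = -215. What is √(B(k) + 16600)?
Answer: √(16600 + I*√266) ≈ 128.84 + 0.0633*I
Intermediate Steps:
k = -219 (k = -4 - 215 = -219)
√(B(k) + 16600) = √(√(-47 - 219) + 16600) = √(√(-266) + 16600) = √(I*√266 + 16600) = √(16600 + I*√266)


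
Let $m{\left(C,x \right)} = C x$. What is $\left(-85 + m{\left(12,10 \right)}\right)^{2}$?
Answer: $1225$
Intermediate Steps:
$\left(-85 + m{\left(12,10 \right)}\right)^{2} = \left(-85 + 12 \cdot 10\right)^{2} = \left(-85 + 120\right)^{2} = 35^{2} = 1225$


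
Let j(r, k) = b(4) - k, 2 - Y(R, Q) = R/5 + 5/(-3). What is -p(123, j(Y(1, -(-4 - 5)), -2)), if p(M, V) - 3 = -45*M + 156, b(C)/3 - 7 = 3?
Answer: 5376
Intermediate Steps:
b(C) = 30 (b(C) = 21 + 3*3 = 21 + 9 = 30)
Y(R, Q) = 11/3 - R/5 (Y(R, Q) = 2 - (R/5 + 5/(-3)) = 2 - (R*(⅕) + 5*(-⅓)) = 2 - (R/5 - 5/3) = 2 - (-5/3 + R/5) = 2 + (5/3 - R/5) = 11/3 - R/5)
j(r, k) = 30 - k
p(M, V) = 159 - 45*M (p(M, V) = 3 + (-45*M + 156) = 3 + (156 - 45*M) = 159 - 45*M)
-p(123, j(Y(1, -(-4 - 5)), -2)) = -(159 - 45*123) = -(159 - 5535) = -1*(-5376) = 5376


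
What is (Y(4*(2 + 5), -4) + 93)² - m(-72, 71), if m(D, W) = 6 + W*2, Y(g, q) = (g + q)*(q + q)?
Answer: 9653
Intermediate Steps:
Y(g, q) = 2*q*(g + q) (Y(g, q) = (g + q)*(2*q) = 2*q*(g + q))
m(D, W) = 6 + 2*W
(Y(4*(2 + 5), -4) + 93)² - m(-72, 71) = (2*(-4)*(4*(2 + 5) - 4) + 93)² - (6 + 2*71) = (2*(-4)*(4*7 - 4) + 93)² - (6 + 142) = (2*(-4)*(28 - 4) + 93)² - 1*148 = (2*(-4)*24 + 93)² - 148 = (-192 + 93)² - 148 = (-99)² - 148 = 9801 - 148 = 9653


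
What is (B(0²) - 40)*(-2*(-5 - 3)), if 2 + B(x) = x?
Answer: -672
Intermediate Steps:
B(x) = -2 + x
(B(0²) - 40)*(-2*(-5 - 3)) = ((-2 + 0²) - 40)*(-2*(-5 - 3)) = ((-2 + 0) - 40)*(-2*(-8)) = (-2 - 40)*16 = -42*16 = -672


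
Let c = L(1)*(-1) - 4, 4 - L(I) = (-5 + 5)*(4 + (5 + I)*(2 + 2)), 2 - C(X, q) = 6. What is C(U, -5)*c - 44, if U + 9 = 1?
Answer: -12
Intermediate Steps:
U = -8 (U = -9 + 1 = -8)
C(X, q) = -4 (C(X, q) = 2 - 1*6 = 2 - 6 = -4)
L(I) = 4 (L(I) = 4 - (-5 + 5)*(4 + (5 + I)*(2 + 2)) = 4 - 0*(4 + (5 + I)*4) = 4 - 0*(4 + (20 + 4*I)) = 4 - 0*(24 + 4*I) = 4 - 1*0 = 4 + 0 = 4)
c = -8 (c = 4*(-1) - 4 = -4 - 4 = -8)
C(U, -5)*c - 44 = -4*(-8) - 44 = 32 - 44 = -12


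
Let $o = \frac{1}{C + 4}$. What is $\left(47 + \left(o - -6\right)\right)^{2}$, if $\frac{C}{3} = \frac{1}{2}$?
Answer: $\frac{342225}{121} \approx 2828.3$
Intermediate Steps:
$C = \frac{3}{2} \approx 1.5$
$o = \frac{2}{11}$ ($o = \frac{1}{\frac{3}{2} + 4} = \frac{1}{\frac{11}{2}} = \frac{2}{11} \approx 0.18182$)
$\left(47 + \left(o - -6\right)\right)^{2} = \left(47 + \left(\frac{2}{11} - -6\right)\right)^{2} = \left(47 + \left(\frac{2}{11} + 6\right)\right)^{2} = \left(47 + \frac{68}{11}\right)^{2} = \left(\frac{585}{11}\right)^{2} = \frac{342225}{121}$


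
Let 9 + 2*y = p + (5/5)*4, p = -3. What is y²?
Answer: 16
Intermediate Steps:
y = -4 (y = -9/2 + (-3 + (5/5)*4)/2 = -9/2 + (-3 + (5*(⅕))*4)/2 = -9/2 + (-3 + 1*4)/2 = -9/2 + (-3 + 4)/2 = -9/2 + (½)*1 = -9/2 + ½ = -4)
y² = (-4)² = 16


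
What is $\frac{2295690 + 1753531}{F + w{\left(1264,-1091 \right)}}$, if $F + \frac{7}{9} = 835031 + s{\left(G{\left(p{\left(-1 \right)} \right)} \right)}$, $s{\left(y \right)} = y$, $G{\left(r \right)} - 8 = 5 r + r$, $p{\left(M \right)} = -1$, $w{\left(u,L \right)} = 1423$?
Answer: $\frac{36442989}{7528097} \approx 4.8409$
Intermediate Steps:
$G{\left(r \right)} = 8 + 6 r$ ($G{\left(r \right)} = 8 + \left(5 r + r\right) = 8 + 6 r$)
$F = \frac{7515290}{9}$ ($F = - \frac{7}{9} + \left(835031 + \left(8 + 6 \left(-1\right)\right)\right) = - \frac{7}{9} + \left(835031 + \left(8 - 6\right)\right) = - \frac{7}{9} + \left(835031 + 2\right) = - \frac{7}{9} + 835033 = \frac{7515290}{9} \approx 8.3503 \cdot 10^{5}$)
$\frac{2295690 + 1753531}{F + w{\left(1264,-1091 \right)}} = \frac{2295690 + 1753531}{\frac{7515290}{9} + 1423} = \frac{4049221}{\frac{7528097}{9}} = 4049221 \cdot \frac{9}{7528097} = \frac{36442989}{7528097}$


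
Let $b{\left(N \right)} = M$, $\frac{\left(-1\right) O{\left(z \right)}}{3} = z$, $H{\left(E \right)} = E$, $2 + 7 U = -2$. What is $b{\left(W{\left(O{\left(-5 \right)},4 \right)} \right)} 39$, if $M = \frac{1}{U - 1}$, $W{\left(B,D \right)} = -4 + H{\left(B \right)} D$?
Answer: $- \frac{273}{11} \approx -24.818$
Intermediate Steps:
$U = - \frac{4}{7}$ ($U = - \frac{2}{7} + \frac{1}{7} \left(-2\right) = - \frac{2}{7} - \frac{2}{7} = - \frac{4}{7} \approx -0.57143$)
$O{\left(z \right)} = - 3 z$
$W{\left(B,D \right)} = -4 + B D$
$M = - \frac{7}{11}$ ($M = \frac{1}{- \frac{4}{7} - 1} = \frac{1}{- \frac{11}{7}} = - \frac{7}{11} \approx -0.63636$)
$b{\left(N \right)} = - \frac{7}{11}$
$b{\left(W{\left(O{\left(-5 \right)},4 \right)} \right)} 39 = \left(- \frac{7}{11}\right) 39 = - \frac{273}{11}$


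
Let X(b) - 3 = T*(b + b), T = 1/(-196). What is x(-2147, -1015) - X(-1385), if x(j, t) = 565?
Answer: 53691/98 ≈ 547.87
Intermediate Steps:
T = -1/196 ≈ -0.0051020
X(b) = 3 - b/98 (X(b) = 3 - (b + b)/196 = 3 - b/98)
x(-2147, -1015) - X(-1385) = 565 - (3 - 1/98*(-1385)) = 565 - (3 + 1385/98) = 565 - 1*1679/98 = 565 - 1679/98 = 53691/98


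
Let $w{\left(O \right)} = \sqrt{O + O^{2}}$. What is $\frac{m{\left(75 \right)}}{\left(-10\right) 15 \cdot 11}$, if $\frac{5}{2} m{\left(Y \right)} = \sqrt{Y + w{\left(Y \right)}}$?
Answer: $- \frac{\sqrt{75 + 10 \sqrt{57}}}{4125} \approx -0.002974$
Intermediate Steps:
$m{\left(Y \right)} = \frac{2 \sqrt{Y + \sqrt{Y \left(1 + Y\right)}}}{5}$
$\frac{m{\left(75 \right)}}{\left(-10\right) 15 \cdot 11} = \frac{\frac{2}{5} \sqrt{75 + \sqrt{75 \left(1 + 75\right)}}}{\left(-10\right) 15 \cdot 11} = \frac{\frac{2}{5} \sqrt{75 + \sqrt{75 \cdot 76}}}{\left(-150\right) 11} = \frac{\frac{2}{5} \sqrt{75 + \sqrt{5700}}}{-1650} = \frac{2 \sqrt{75 + 10 \sqrt{57}}}{5} \left(- \frac{1}{1650}\right) = - \frac{\sqrt{75 + 10 \sqrt{57}}}{4125}$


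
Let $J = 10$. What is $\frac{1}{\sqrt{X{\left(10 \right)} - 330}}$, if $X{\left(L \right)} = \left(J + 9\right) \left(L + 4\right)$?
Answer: $- \frac{i}{8} \approx - 0.125 i$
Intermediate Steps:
$X{\left(L \right)} = 76 + 19 L$ ($X{\left(L \right)} = \left(10 + 9\right) \left(L + 4\right) = 19 \left(4 + L\right) = 76 + 19 L$)
$\frac{1}{\sqrt{X{\left(10 \right)} - 330}} = \frac{1}{\sqrt{\left(76 + 19 \cdot 10\right) - 330}} = \frac{1}{\sqrt{\left(76 + 190\right) - 330}} = \frac{1}{\sqrt{266 - 330}} = \frac{1}{\sqrt{-64}} = \frac{1}{8 i} = - \frac{i}{8}$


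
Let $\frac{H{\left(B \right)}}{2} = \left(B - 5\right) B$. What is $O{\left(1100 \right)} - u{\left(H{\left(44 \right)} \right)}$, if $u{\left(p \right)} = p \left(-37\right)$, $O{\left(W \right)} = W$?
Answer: $128084$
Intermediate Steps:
$H{\left(B \right)} = 2 B \left(-5 + B\right)$ ($H{\left(B \right)} = 2 \left(B - 5\right) B = 2 \left(-5 + B\right) B = 2 B \left(-5 + B\right)$)
$u{\left(p \right)} = - 37 p$
$O{\left(1100 \right)} - u{\left(H{\left(44 \right)} \right)} = 1100 - - 37 \cdot 2 \cdot 44 \left(-5 + 44\right) = 1100 - - 37 \cdot 2 \cdot 44 \cdot 39 = 1100 - \left(-37\right) 3432 = 1100 - -126984 = 1100 + 126984 = 128084$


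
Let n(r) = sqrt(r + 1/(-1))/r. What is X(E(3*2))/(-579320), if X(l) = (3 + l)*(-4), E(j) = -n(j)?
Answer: 3/144830 - sqrt(5)/868980 ≈ 1.8141e-5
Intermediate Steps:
n(r) = sqrt(-1 + r)/r (n(r) = sqrt(r - 1)/r = sqrt(-1 + r)/r)
E(j) = -sqrt(-1 + j)/j
X(l) = -12 - 4*l
X(E(3*2))/(-579320) = (-12 - (-4)*sqrt(-1 + 3*2)/(3*2))/(-579320) = (-12 - (-4)*sqrt(-1 + 6)/6)*(-1/579320) = (-12 - (-4)*sqrt(5)/6)*(-1/579320) = (-12 - (-2)*sqrt(5)/3)*(-1/579320) = (-12 + 2*sqrt(5)/3)*(-1/579320) = 3/144830 - sqrt(5)/868980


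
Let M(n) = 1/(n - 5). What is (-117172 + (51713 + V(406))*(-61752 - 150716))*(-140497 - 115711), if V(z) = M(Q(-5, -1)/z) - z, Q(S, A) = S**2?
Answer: 5599898671411024256/2005 ≈ 2.7930e+15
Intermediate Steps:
M(n) = 1/(-5 + n)
V(z) = 1/(-5 + 25/z) - z (V(z) = 1/(-5 + (-5)**2/z) - z = 1/(-5 + 25/z) - z)
(-117172 + (51713 + V(406))*(-61752 - 150716))*(-140497 - 115711) = (-117172 + (51713 + (1/5)*406*(24 - 5*406)/(-5 + 406))*(-61752 - 150716))*(-140497 - 115711) = (-117172 + (51713 + (1/5)*406*(24 - 2030)/401)*(-212468))*(-256208) = (-117172 + (51713 + (1/5)*406*(1/401)*(-2006))*(-212468))*(-256208) = (-117172 + (51713 - 814436/2005)*(-212468))*(-256208) = (-117172 + (102870129/2005)*(-212468))*(-256208) = (-117172 - 21856610568372/2005)*(-256208) = -21856845498232/2005*(-256208) = 5599898671411024256/2005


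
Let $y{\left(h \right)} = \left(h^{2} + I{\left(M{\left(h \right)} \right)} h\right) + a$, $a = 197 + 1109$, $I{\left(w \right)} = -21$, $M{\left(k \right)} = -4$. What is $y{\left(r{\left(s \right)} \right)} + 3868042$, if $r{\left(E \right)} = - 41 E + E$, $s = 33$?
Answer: $5639468$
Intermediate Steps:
$a = 1306$
$r{\left(E \right)} = - 40 E$
$y{\left(h \right)} = 1306 + h^{2} - 21 h$ ($y{\left(h \right)} = \left(h^{2} - 21 h\right) + 1306 = 1306 + h^{2} - 21 h$)
$y{\left(r{\left(s \right)} \right)} + 3868042 = \left(1306 + \left(\left(-40\right) 33\right)^{2} - 21 \left(\left(-40\right) 33\right)\right) + 3868042 = \left(1306 + \left(-1320\right)^{2} - -27720\right) + 3868042 = \left(1306 + 1742400 + 27720\right) + 3868042 = 1771426 + 3868042 = 5639468$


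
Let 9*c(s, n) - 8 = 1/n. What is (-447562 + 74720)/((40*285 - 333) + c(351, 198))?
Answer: -664404444/19722979 ≈ -33.687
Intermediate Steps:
c(s, n) = 8/9 + 1/(9*n)
(-447562 + 74720)/((40*285 - 333) + c(351, 198)) = (-447562 + 74720)/((40*285 - 333) + (⅑)*(1 + 8*198)/198) = -372842/((11400 - 333) + (⅑)*(1/198)*(1 + 1584)) = -372842/(11067 + (⅑)*(1/198)*1585) = -372842/(11067 + 1585/1782) = -372842/19722979/1782 = -372842*1782/19722979 = -664404444/19722979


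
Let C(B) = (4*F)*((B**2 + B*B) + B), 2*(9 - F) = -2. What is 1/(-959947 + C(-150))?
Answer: 1/834053 ≈ 1.1990e-6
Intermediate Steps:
F = 10 (F = 9 - 1/2*(-2) = 9 + 1 = 10)
C(B) = 40*B + 80*B**2 (C(B) = (4*10)*((B**2 + B*B) + B) = 40*((B**2 + B**2) + B) = 40*(2*B**2 + B) = 40*(B + 2*B**2) = 40*B + 80*B**2)
1/(-959947 + C(-150)) = 1/(-959947 + 40*(-150)*(1 + 2*(-150))) = 1/(-959947 + 40*(-150)*(1 - 300)) = 1/(-959947 + 40*(-150)*(-299)) = 1/(-959947 + 1794000) = 1/834053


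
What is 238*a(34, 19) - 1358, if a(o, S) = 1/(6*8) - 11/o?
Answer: -34321/24 ≈ -1430.0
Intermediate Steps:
a(o, S) = 1/48 - 11/o (a(o, S) = (⅙)*(⅛) - 11/o = 1/48 - 11/o)
238*a(34, 19) - 1358 = 238*((1/48)*(-528 + 34)/34) - 1358 = 238*((1/48)*(1/34)*(-494)) - 1358 = 238*(-247/816) - 1358 = -1729/24 - 1358 = -34321/24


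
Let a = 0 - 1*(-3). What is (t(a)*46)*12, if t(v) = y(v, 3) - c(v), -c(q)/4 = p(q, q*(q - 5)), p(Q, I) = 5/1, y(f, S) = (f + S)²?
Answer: 30912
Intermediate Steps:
a = 3 (a = 0 + 3 = 3)
y(f, S) = (S + f)²
p(Q, I) = 5 (p(Q, I) = 5*1 = 5)
c(q) = -20 (c(q) = -4*5 = -20)
t(v) = 20 + (3 + v)² (t(v) = (3 + v)² - 1*(-20) = (3 + v)² + 20 = 20 + (3 + v)²)
(t(a)*46)*12 = ((20 + (3 + 3)²)*46)*12 = ((20 + 6²)*46)*12 = ((20 + 36)*46)*12 = (56*46)*12 = 2576*12 = 30912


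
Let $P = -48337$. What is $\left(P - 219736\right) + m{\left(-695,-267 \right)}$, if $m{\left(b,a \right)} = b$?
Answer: $-268768$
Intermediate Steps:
$\left(P - 219736\right) + m{\left(-695,-267 \right)} = \left(-48337 - 219736\right) - 695 = -268073 - 695 = -268768$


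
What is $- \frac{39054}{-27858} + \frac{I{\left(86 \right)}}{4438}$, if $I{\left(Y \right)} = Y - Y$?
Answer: $\frac{6509}{4643} \approx 1.4019$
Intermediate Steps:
$I{\left(Y \right)} = 0$
$- \frac{39054}{-27858} + \frac{I{\left(86 \right)}}{4438} = - \frac{39054}{-27858} + \frac{0}{4438} = \left(-39054\right) \left(- \frac{1}{27858}\right) + 0 \cdot \frac{1}{4438} = \frac{6509}{4643} + 0 = \frac{6509}{4643}$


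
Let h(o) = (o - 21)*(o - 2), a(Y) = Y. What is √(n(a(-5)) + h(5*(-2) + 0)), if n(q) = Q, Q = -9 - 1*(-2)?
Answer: √365 ≈ 19.105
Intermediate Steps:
Q = -7 (Q = -9 + 2 = -7)
h(o) = (-21 + o)*(-2 + o)
n(q) = -7
√(n(a(-5)) + h(5*(-2) + 0)) = √(-7 + (42 + (5*(-2) + 0)² - 23*(5*(-2) + 0))) = √(-7 + (42 + (-10 + 0)² - 23*(-10 + 0))) = √(-7 + (42 + (-10)² - 23*(-10))) = √(-7 + (42 + 100 + 230)) = √(-7 + 372) = √365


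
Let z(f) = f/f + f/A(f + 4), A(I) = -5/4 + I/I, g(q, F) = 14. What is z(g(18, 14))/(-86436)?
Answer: 55/86436 ≈ 0.00063631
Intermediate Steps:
A(I) = -¼ (A(I) = -5*¼ + 1 = -5/4 + 1 = -¼)
z(f) = 1 - 4*f (z(f) = f/f + f/(-¼) = 1 + f*(-4) = 1 - 4*f)
z(g(18, 14))/(-86436) = (1 - 4*14)/(-86436) = (1 - 56)*(-1/86436) = -55*(-1/86436) = 55/86436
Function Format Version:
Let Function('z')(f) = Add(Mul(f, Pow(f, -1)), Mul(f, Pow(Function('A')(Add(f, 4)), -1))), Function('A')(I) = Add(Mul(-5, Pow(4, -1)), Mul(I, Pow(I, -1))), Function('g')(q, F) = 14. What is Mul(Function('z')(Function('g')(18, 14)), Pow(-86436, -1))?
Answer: Rational(55, 86436) ≈ 0.00063631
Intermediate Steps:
Function('A')(I) = Rational(-1, 4) (Function('A')(I) = Add(Mul(-5, Rational(1, 4)), 1) = Add(Rational(-5, 4), 1) = Rational(-1, 4))
Function('z')(f) = Add(1, Mul(-4, f)) (Function('z')(f) = Add(Mul(f, Pow(f, -1)), Mul(f, Pow(Rational(-1, 4), -1))) = Add(1, Mul(f, -4)) = Add(1, Mul(-4, f)))
Mul(Function('z')(Function('g')(18, 14)), Pow(-86436, -1)) = Mul(Add(1, Mul(-4, 14)), Pow(-86436, -1)) = Mul(Add(1, -56), Rational(-1, 86436)) = Mul(-55, Rational(-1, 86436)) = Rational(55, 86436)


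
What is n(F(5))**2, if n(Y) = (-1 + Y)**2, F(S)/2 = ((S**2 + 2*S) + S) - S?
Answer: 22667121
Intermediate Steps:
F(S) = 2*S**2 + 4*S (F(S) = 2*(((S**2 + 2*S) + S) - S) = 2*((S**2 + 3*S) - S) = 2*(S**2 + 2*S) = 2*S**2 + 4*S)
n(F(5))**2 = ((-1 + 2*5*(2 + 5))**2)**2 = ((-1 + 2*5*7)**2)**2 = ((-1 + 70)**2)**2 = (69**2)**2 = 4761**2 = 22667121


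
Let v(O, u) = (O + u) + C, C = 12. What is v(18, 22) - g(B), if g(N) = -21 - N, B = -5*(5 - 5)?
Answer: 73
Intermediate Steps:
B = 0 (B = -5*0 = 0)
v(O, u) = 12 + O + u (v(O, u) = (O + u) + 12 = 12 + O + u)
v(18, 22) - g(B) = (12 + 18 + 22) - (-21 - 1*0) = 52 - (-21 + 0) = 52 - 1*(-21) = 52 + 21 = 73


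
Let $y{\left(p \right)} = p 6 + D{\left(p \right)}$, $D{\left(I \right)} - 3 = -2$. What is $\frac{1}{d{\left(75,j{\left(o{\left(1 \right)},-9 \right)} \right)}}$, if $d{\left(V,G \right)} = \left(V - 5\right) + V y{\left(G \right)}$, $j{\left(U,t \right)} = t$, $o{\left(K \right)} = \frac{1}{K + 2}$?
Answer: $- \frac{1}{3905} \approx -0.00025608$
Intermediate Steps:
$o{\left(K \right)} = \frac{1}{2 + K}$
$D{\left(I \right)} = 1$ ($D{\left(I \right)} = 3 - 2 = 1$)
$y{\left(p \right)} = 1 + 6 p$ ($y{\left(p \right)} = p 6 + 1 = 6 p + 1 = 1 + 6 p$)
$d{\left(V,G \right)} = -5 + V + V \left(1 + 6 G\right)$ ($d{\left(V,G \right)} = \left(V - 5\right) + V \left(1 + 6 G\right) = \left(-5 + V\right) + V \left(1 + 6 G\right) = -5 + V + V \left(1 + 6 G\right)$)
$\frac{1}{d{\left(75,j{\left(o{\left(1 \right)},-9 \right)} \right)}} = \frac{1}{-5 + 75 + 75 \left(1 + 6 \left(-9\right)\right)} = \frac{1}{-5 + 75 + 75 \left(1 - 54\right)} = \frac{1}{-5 + 75 + 75 \left(-53\right)} = \frac{1}{-5 + 75 - 3975} = \frac{1}{-3905} = - \frac{1}{3905}$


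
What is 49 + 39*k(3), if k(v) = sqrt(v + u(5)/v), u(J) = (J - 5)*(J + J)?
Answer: 49 + 39*sqrt(3) ≈ 116.55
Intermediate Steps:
u(J) = 2*J*(-5 + J) (u(J) = (-5 + J)*(2*J) = 2*J*(-5 + J))
k(v) = sqrt(v) (k(v) = sqrt(v + (2*5*(-5 + 5))/v) = sqrt(v + (2*5*0)/v) = sqrt(v + 0/v) = sqrt(v + 0) = sqrt(v))
49 + 39*k(3) = 49 + 39*sqrt(3)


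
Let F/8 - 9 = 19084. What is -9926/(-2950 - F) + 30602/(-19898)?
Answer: -163108580/110642829 ≈ -1.4742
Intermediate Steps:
F = 152744 (F = 72 + 8*19084 = 72 + 152672 = 152744)
-9926/(-2950 - F) + 30602/(-19898) = -9926/(-2950 - 1*152744) + 30602/(-19898) = -9926/(-2950 - 152744) + 30602*(-1/19898) = -9926/(-155694) - 15301/9949 = -9926*(-1/155694) - 15301/9949 = 709/11121 - 15301/9949 = -163108580/110642829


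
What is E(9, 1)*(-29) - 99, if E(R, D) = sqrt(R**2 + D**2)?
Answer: -99 - 29*sqrt(82) ≈ -361.61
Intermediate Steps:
E(R, D) = sqrt(D**2 + R**2)
E(9, 1)*(-29) - 99 = sqrt(1**2 + 9**2)*(-29) - 99 = sqrt(1 + 81)*(-29) - 99 = sqrt(82)*(-29) - 99 = -29*sqrt(82) - 99 = -99 - 29*sqrt(82)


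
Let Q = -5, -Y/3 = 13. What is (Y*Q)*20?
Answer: 3900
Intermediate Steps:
Y = -39 (Y = -3*13 = -39)
(Y*Q)*20 = -39*(-5)*20 = 195*20 = 3900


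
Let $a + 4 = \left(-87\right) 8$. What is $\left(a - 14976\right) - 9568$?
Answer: $-25244$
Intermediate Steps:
$a = -700$ ($a = -4 - 696 = -700$)
$\left(a - 14976\right) - 9568 = \left(-700 - 14976\right) - 9568 = -15676 - 9568 = -25244$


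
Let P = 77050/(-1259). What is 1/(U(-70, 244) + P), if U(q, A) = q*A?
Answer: -1259/21580770 ≈ -5.8339e-5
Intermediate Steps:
P = -77050/1259 (P = 77050*(-1/1259) = -77050/1259 ≈ -61.199)
U(q, A) = A*q
1/(U(-70, 244) + P) = 1/(244*(-70) - 77050/1259) = 1/(-17080 - 77050/1259) = 1/(-21580770/1259) = -1259/21580770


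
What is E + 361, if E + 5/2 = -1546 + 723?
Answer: -929/2 ≈ -464.50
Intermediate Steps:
E = -1651/2 (E = -5/2 + (-1546 + 723) = -5/2 - 823 = -1651/2 ≈ -825.50)
E + 361 = -1651/2 + 361 = -929/2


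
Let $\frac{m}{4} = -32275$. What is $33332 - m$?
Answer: $162432$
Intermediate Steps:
$m = -129100$ ($m = 4 \left(-32275\right) = -129100$)
$33332 - m = 33332 - -129100 = 33332 + 129100 = 162432$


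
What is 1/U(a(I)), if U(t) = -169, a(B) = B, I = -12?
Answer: -1/169 ≈ -0.0059172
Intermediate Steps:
1/U(a(I)) = 1/(-169) = -1/169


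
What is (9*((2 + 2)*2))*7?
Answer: 504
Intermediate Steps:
(9*((2 + 2)*2))*7 = (9*(4*2))*7 = (9*8)*7 = 72*7 = 504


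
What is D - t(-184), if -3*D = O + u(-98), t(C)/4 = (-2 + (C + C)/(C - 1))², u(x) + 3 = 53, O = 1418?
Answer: -50242348/102675 ≈ -489.33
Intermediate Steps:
u(x) = 50 (u(x) = -3 + 53 = 50)
t(C) = 4*(-2 + 2*C/(-1 + C))² (t(C) = 4*(-2 + (C + C)/(C - 1))² = 4*(-2 + (2*C)/(-1 + C))² = 4*(-2 + 2*C/(-1 + C))²)
D = -1468/3 (D = -(1418 + 50)/3 = -⅓*1468 = -1468/3 ≈ -489.33)
D - t(-184) = -1468/3 - 16/(-1 - 184)² = -1468/3 - 16/(-185)² = -1468/3 - 16/34225 = -50242348/102675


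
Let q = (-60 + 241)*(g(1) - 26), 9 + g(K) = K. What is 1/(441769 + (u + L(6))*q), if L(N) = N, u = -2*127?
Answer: 1/1967961 ≈ 5.0814e-7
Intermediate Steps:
g(K) = -9 + K
u = -254
q = -6154 (q = (-60 + 241)*((-9 + 1) - 26) = 181*(-8 - 26) = 181*(-34) = -6154)
1/(441769 + (u + L(6))*q) = 1/(441769 + (-254 + 6)*(-6154)) = 1/(441769 - 248*(-6154)) = 1/(441769 + 1526192) = 1/1967961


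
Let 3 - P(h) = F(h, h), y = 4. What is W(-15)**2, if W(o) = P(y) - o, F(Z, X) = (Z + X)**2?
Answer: 2116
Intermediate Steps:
F(Z, X) = (X + Z)**2
P(h) = 3 - 4*h**2 (P(h) = 3 - (h + h)**2 = 3 - (2*h)**2 = 3 - 4*h**2)
W(o) = -61 - o (W(o) = (3 - 4*4**2) - o = (3 - 4*16) - o = (3 - 64) - o = -61 - o)
W(-15)**2 = (-61 - 1*(-15))**2 = (-61 + 15)**2 = (-46)**2 = 2116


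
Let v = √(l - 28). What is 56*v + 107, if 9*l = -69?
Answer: 107 + 56*I*√321/3 ≈ 107.0 + 334.44*I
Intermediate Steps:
l = -23/3 (l = (⅑)*(-69) = -23/3 ≈ -7.6667)
v = I*√321/3 (v = √(-23/3 - 28) = √(-107/3) = I*√321/3 ≈ 5.9722*I)
56*v + 107 = 56*(I*√321/3) + 107 = 56*I*√321/3 + 107 = 107 + 56*I*√321/3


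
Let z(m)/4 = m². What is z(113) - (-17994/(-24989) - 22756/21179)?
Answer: 27031753530114/529242031 ≈ 51076.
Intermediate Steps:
z(m) = 4*m²
z(113) - (-17994/(-24989) - 22756/21179) = 4*113² - (-17994/(-24989) - 22756/21179) = 4*12769 - (-17994*(-1/24989) - 22756*1/21179) = 51076 - (17994/24989 - 22756/21179) = 51076 - 1*(-187554758/529242031) = 51076 + 187554758/529242031 = 27031753530114/529242031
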